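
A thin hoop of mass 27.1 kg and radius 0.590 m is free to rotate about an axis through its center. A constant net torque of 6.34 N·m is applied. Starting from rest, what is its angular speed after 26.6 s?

I = MR² = (27.1)(0.590)² = 9.434 kg·m².
α = τ/I = 6.34/9.434 = 0.6721 rad/s².
ω = ω₀ + αt = 0 + (0.6721)(26.6) = 17.88 rad/s.

ω ≈ 17.9 rad/s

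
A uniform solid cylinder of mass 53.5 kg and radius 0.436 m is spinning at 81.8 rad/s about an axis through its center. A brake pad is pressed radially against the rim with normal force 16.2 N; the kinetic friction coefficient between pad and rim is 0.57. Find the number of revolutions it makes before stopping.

≈ 673 revolutions

I = ½MR² = (1/2)(53.5)(0.436)² = 5.085 kg·m².
Friction force f = μN = (0.57)(16.2) = 9.234 N at the rim; torque magnitude τ = fR = 4.026 N·m, opposing ω.
|α| = τ/I = 4.026/5.085 = 0.7917 rad/s² (deceleration).
ω² = ω₀² − 2|α|θ with ω = 0 ⇒ θ = ω₀²/(2|α|) = 4226 rad = 672.5 rev.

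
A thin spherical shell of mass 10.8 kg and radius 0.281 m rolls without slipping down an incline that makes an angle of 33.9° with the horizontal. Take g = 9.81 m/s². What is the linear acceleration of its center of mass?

a ≈ 3.28 m/s²

Translation along the incline: Mg sinθ − f = Ma.
Rotation about the center: fR = Iα with I = (2/3)MR². No-slip gives a = αR, so f = (I/R²)a = (2/3)M a.
Substituting: Mg sinθ = (1 + 0.6667)Ma, so a = g sinθ/(1 + 0.6667) = (9.81) sin 33.9° / 1.667 = 3.283 m/s².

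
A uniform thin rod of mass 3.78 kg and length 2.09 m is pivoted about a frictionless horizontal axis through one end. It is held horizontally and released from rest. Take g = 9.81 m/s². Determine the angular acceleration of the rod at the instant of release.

About the pivot, I = (1/3)ML² = (1/3)(3.78)(2.09)² = 5.504 kg·m².
The weight acts at the center, a distance L/2 = 1.045 m from the pivot; τ = Mg(L/2) = 38.75 N·m.
α = τ/I = 38.75/5.504 = 7.041 rad/s².

α ≈ 7.04 rad/s²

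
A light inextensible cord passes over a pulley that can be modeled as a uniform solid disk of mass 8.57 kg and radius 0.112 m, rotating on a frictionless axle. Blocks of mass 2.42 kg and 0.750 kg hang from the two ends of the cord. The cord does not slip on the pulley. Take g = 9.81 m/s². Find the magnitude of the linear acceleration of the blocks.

a ≈ 2.20 m/s²

I = ½MR² = (1/2)(8.57)(0.112)² = 0.05375 kg·m².
Heavier block: m₁g − T₁ = m₁a. Lighter block: T₂ − m₂g = m₂a.
Pulley: (T₁ − T₂)R = Iα = I(a/R), so T₁ − T₂ = (I/R²)a = (1/2)M_p a = 4.285·a.
Adding the three: (m₁ − m₂)g = (m₁ + m₂ + 4.285)a, so a = (2.42 − 0.750)(9.81)/(2.42 + 0.750 + 4.285) = 2.198 m/s².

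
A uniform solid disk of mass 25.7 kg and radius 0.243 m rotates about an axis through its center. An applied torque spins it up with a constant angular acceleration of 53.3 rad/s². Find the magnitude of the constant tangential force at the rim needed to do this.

I = ½MR² = (1/2)(25.7)(0.243)² = 0.7588 kg·m².
The required torque is τ = Iα = (0.7588)(53.30) = 40.44 N·m.
A tangential force at the rim gives τ = FR, so F = τ/R = 40.44/0.243 = 166.4 N.

F ≈ 166 N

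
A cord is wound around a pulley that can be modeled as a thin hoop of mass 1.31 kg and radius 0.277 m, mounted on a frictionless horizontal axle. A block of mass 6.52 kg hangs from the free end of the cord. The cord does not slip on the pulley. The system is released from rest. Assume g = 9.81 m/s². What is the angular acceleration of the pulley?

I = MR² = (1.31)(0.277)² = 0.1005 kg·m².
Block: mg − T = ma. Pulley: TR = Iα. No-slip: a = αR, so T = (I/R²)a = 1.310·a.
Then mg = (m + 1.310)a, so a = (6.52)(9.81)/(6.52 + 1.310) = 8.169 m/s².
α = a/R = 8.169/0.277 = 29.49 rad/s².

α ≈ 29.5 rad/s²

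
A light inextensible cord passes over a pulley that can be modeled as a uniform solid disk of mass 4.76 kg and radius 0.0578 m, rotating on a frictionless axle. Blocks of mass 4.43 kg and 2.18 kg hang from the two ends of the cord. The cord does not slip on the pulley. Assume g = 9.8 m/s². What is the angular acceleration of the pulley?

I = ½MR² = (1/2)(4.76)(0.0578)² = 0.007951 kg·m².
Heavier block: m₁g − T₁ = m₁a. Lighter block: T₂ − m₂g = m₂a.
Pulley: (T₁ − T₂)R = Iα = I(a/R), so T₁ − T₂ = (I/R²)a = (1/2)M_p a = 2.380·a.
Adding the three: (m₁ − m₂)g = (m₁ + m₂ + 2.380)a, so a = (4.43 − 2.18)(9.8)/(4.43 + 2.18 + 2.380) = 2.453 m/s².
α = a/R = 2.453/0.0578 = 42.43 rad/s².

α ≈ 42.4 rad/s²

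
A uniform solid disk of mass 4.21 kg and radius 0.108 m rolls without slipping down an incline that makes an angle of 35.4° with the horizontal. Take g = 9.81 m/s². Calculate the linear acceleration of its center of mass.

a ≈ 3.79 m/s²

Translation along the incline: Mg sinθ − f = Ma.
Rotation about the center: fR = Iα with I = ½MR². No-slip gives a = αR, so f = (I/R²)a = (1/2)M a.
Substituting: Mg sinθ = (1 + 0.5000)Ma, so a = g sinθ/(1 + 0.5000) = (9.81) sin 35.4° / 1.500 = 3.788 m/s².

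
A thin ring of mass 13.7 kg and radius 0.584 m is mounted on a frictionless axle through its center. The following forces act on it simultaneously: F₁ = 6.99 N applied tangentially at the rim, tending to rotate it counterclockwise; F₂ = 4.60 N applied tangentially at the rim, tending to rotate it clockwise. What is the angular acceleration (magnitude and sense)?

I = MR² = (13.7)(0.584)² = 4.672 kg·m².
Taking counterclockwise as positive: τ₁ = +(6.99)(0.584) = +4.082 N·m; τ₂ = −(4.60)(0.584) = −2.686 N·m.
Net torque τ = 1.396 N·m.
α = τ/I = 1.396/4.672 = 0.2987 rad/s².

α ≈ 0.299 rad/s², counterclockwise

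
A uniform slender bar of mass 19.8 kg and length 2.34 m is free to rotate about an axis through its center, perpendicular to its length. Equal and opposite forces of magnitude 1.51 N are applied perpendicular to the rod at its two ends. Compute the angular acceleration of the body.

I = (1/12)ML² = (1/12)(19.8)(2.34)² = 9.035 kg·m².
The couple gives τ = F·(L/2) + F·(L/2) = F L = (1.51)(2.34) = 3.533 N·m.
Newton's second law for rotation, τ = Iα, gives α = τ/I = 3.533/9.035 = 0.3911 rad/s².

α ≈ 0.391 rad/s²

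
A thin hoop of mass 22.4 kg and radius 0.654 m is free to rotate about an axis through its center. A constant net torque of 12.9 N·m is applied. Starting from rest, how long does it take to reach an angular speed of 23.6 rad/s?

I = MR² = (22.4)(0.654)² = 9.581 kg·m².
α = τ/I = 12.9/9.581 = 1.346 rad/s².
ω = αt ⇒ t = ω/α = 23.6/1.346 = 17.53 s.

t ≈ 17.5 s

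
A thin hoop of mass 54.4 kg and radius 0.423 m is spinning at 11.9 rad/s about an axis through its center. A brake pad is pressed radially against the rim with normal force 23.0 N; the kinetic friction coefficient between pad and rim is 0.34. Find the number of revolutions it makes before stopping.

I = MR² = (54.4)(0.423)² = 9.734 kg·m².
Friction force f = μN = (0.34)(23.0) = 7.820 N at the rim; torque magnitude τ = fR = 3.308 N·m, opposing ω.
|α| = τ/I = 3.308/9.734 = 0.3398 rad/s² (deceleration).
ω² = ω₀² − 2|α|θ with ω = 0 ⇒ θ = ω₀²/(2|α|) = 208.4 rad = 33.16 rev.

≈ 33.2 revolutions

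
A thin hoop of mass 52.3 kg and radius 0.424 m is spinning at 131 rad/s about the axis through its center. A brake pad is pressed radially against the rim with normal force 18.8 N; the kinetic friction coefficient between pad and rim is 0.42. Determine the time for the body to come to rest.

t ≈ 368 s

I = MR² = (52.3)(0.424)² = 9.402 kg·m².
Friction force f = μN = (0.42)(18.8) = 7.896 N at the rim; torque magnitude τ = fR = 3.348 N·m, opposing ω.
|α| = τ/I = 3.348/9.402 = 0.3561 rad/s² (deceleration).
0 = ω₀ − |α|t ⇒ t = ω₀/|α| = 131/0.3561 = 367.9 s.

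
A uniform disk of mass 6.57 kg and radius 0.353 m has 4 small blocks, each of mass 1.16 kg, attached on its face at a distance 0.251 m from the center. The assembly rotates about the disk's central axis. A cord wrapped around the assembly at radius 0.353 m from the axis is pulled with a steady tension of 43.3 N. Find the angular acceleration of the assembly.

I_disk = ½MR² = ½(6.57)(0.353)² = 0.4093 kg·m².
I_blocks = 4·m·r² = 4(1.16)(0.251)² = 0.2923 kg·m².
Total I = 0.7017 kg·m².
τ = F r = (43.3)(0.353) = 15.28 N·m.
α = τ/I = 15.28/0.7017 = 21.78 rad/s².

α ≈ 21.8 rad/s²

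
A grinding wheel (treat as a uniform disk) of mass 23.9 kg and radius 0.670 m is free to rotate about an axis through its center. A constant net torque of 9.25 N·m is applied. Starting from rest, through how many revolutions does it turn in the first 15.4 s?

I = ½MR² = (1/2)(23.9)(0.670)² = 5.364 kg·m².
α = τ/I = 9.25/5.364 = 1.724 rad/s².
θ = ½αt² = ½(1.724)(15.4)² = 204.5 rad.
Revolutions = θ/(2π) = 32.54.

≈ 32.5 revolutions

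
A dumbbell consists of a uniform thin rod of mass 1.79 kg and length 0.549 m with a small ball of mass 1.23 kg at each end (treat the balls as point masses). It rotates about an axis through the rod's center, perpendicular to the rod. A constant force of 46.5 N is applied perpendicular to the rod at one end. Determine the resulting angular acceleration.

α ≈ 55.4 rad/s²

I_rod = (1/12)ML² = (1/12)(1.79)(0.549)² = 0.04496 kg·m².
I_balls = 2·m·(L/2)² = 2(1.23)(0.2745)² = 0.1854 kg·m².
Total I = 0.2303 kg·m².
τ = F·(L/2) = (46.5)(0.275) = 12.76 N·m.
α = τ/I = 12.76/0.2303 = 55.42 rad/s².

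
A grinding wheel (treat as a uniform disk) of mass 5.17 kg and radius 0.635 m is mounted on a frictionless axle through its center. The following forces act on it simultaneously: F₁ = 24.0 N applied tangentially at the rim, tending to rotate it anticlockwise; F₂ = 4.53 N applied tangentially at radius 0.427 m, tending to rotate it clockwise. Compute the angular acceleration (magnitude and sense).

α ≈ 12.8 rad/s², anticlockwise

I = ½MR² = (1/2)(5.17)(0.635)² = 1.042 kg·m².
Taking anticlockwise as positive: τ₁ = +(24.0)(0.635) = +15.24 N·m; τ₂ = −(4.53)(0.427) = −1.934 N·m.
Net torque τ = 13.31 N·m.
α = τ/I = 13.31/1.042 = 12.77 rad/s².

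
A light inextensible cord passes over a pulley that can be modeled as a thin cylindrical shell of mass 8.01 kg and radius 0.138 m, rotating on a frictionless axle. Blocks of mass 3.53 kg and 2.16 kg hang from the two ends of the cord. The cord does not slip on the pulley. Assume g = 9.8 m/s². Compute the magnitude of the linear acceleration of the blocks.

I = MR² = (8.01)(0.138)² = 0.1525 kg·m².
Heavier block: m₁g − T₁ = m₁a. Lighter block: T₂ − m₂g = m₂a.
Pulley: (T₁ − T₂)R = Iα = I(a/R), so T₁ − T₂ = (I/R²)a = 1·M_p a = 8.010·a.
Adding the three: (m₁ − m₂)g = (m₁ + m₂ + 8.010)a, so a = (3.53 − 2.16)(9.8)/(3.53 + 2.16 + 8.010) = 0.9800 m/s².

a ≈ 0.980 m/s²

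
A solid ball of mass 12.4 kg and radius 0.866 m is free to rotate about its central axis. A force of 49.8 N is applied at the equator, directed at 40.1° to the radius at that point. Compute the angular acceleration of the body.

I = (2/5)MR² = (2/5)(12.4)(0.866)² = 3.720 kg·m².
Only the tangential component produces torque: τ = F R sinθ = (49.8)(0.866) sin 40.1° = 27.78 N·m.
Newton's second law for rotation, τ = Iα, gives α = τ/I = 27.78/3.720 = 7.468 rad/s².

α ≈ 7.47 rad/s²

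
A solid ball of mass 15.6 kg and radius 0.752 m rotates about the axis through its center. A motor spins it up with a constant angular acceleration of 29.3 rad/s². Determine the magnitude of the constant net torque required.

I = (2/5)MR² = (2/5)(15.6)(0.752)² = 3.529 kg·m².
τ = Iα = (3.529)(29.30) = 103.4 N·m.

τ ≈ 103 N·m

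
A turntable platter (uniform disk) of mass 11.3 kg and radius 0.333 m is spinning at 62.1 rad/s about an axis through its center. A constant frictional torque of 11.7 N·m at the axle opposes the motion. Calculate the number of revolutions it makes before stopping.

≈ 16.4 revolutions

I = ½MR² = (1/2)(11.3)(0.333)² = 0.6265 kg·m².
The net torque has magnitude 11.7 N·m, opposing ω.
|α| = τ/I = 11.70/0.6265 = 18.67 rad/s² (deceleration).
ω² = ω₀² − 2|α|θ with ω = 0 ⇒ θ = ω₀²/(2|α|) = 103.3 rad = 16.43 rev.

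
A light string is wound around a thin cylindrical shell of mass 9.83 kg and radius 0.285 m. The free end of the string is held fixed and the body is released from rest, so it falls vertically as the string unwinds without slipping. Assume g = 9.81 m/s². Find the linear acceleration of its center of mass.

a ≈ 4.91 m/s²

Translation: Mg − T = Ma. Rotation about the center: TR = Iα with I = MR².
With a = αR: T = (I/R²)a = M a, so Mg = (1 + 1.000)Ma.
a = g/(1 + 1.000) = 9.81/2.000 = 4.905 m/s².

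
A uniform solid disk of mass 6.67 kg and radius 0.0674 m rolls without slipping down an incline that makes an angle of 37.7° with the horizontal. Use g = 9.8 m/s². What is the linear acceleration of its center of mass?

Translation along the incline: Mg sinθ − f = Ma.
Rotation about the center: fR = Iα with I = ½MR². No-slip gives a = αR, so f = (I/R²)a = (1/2)M a.
Substituting: Mg sinθ = (1 + 0.5000)Ma, so a = g sinθ/(1 + 0.5000) = (9.8) sin 37.7° / 1.500 = 3.995 m/s².

a ≈ 4.00 m/s²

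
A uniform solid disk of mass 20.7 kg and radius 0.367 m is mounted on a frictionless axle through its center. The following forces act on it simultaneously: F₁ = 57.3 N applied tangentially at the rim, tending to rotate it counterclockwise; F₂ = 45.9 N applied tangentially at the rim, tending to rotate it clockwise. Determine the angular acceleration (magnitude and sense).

I = ½MR² = (1/2)(20.7)(0.367)² = 1.394 kg·m².
Taking counterclockwise as positive: τ₁ = +(57.3)(0.367) = +21.03 N·m; τ₂ = −(45.9)(0.367) = −16.85 N·m.
Net torque τ = 4.184 N·m.
α = τ/I = 4.184/1.394 = 3.001 rad/s².

α ≈ 3.00 rad/s², counterclockwise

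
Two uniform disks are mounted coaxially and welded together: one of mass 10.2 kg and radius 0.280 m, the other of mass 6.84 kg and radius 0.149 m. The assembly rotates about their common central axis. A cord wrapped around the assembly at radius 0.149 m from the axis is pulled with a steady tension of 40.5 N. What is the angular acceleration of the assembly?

α ≈ 12.7 rad/s²

I = ½M₁R₁² + ½M₂R₂² = ½(10.2)(0.280)² + ½(6.84)(0.149)² = 0.4758 kg·m².
τ = F r = (40.5)(0.149) = 6.034 N·m.
α = τ/I = 6.034/0.4758 = 12.68 rad/s².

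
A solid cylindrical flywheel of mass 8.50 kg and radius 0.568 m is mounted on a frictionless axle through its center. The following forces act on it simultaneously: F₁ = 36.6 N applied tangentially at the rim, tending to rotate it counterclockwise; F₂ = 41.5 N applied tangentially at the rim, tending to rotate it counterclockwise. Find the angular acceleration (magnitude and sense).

α ≈ 32.4 rad/s², counterclockwise

I = ½MR² = (1/2)(8.50)(0.568)² = 1.371 kg·m².
Taking counterclockwise as positive: τ₁ = +(36.6)(0.568) = +20.79 N·m; τ₂ = +(41.5)(0.568) = +23.57 N·m.
Net torque τ = 44.36 N·m.
α = τ/I = 44.36/1.371 = 32.35 rad/s².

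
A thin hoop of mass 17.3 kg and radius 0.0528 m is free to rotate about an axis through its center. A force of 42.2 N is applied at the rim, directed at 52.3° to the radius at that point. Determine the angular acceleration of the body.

I = MR² = (17.3)(0.0528)² = 0.04823 kg·m².
Only the tangential component produces torque: τ = F R sinθ = (42.2)(0.0528) sin 52.3° = 1.763 N·m.
Newton's second law for rotation, τ = Iα, gives α = τ/I = 1.763/0.04823 = 36.55 rad/s².

α ≈ 36.6 rad/s²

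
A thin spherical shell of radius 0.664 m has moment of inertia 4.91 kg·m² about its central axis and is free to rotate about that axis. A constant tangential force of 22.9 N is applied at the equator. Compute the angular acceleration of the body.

τ = F R = (22.9)(0.664) = 15.21 N·m.
From τ = Iα: α = 15.21/4.910 = 3.097 rad/s².

α ≈ 3.10 rad/s²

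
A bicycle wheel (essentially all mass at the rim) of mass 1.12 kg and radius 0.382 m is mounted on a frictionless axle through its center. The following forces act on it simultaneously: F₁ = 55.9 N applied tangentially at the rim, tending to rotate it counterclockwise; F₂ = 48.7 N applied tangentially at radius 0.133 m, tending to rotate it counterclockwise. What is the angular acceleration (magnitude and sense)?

I = MR² = (1.12)(0.382)² = 0.1634 kg·m².
Taking counterclockwise as positive: τ₁ = +(55.9)(0.382) = +21.35 N·m; τ₂ = +(48.7)(0.133) = +6.477 N·m.
Net torque τ = 27.83 N·m.
α = τ/I = 27.83/0.1634 = 170.3 rad/s².

α ≈ 170 rad/s², counterclockwise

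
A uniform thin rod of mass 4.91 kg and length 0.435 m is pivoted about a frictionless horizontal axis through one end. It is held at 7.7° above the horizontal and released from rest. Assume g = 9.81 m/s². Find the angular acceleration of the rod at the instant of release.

α ≈ 33.5 rad/s²

About the pivot, I = (1/3)ML² = (1/3)(4.91)(0.435)² = 0.3097 kg·m².
The weight acts at the center, a distance L/2 = 0.2175 m from the pivot; τ = Mg(L/2) cos 7.7° = 10.38 N·m.
α = τ/I = 10.38/0.3097 = 33.52 rad/s².
(Equivalently α = (3g/(2L)) cos 7.7° = 33.52 rad/s².)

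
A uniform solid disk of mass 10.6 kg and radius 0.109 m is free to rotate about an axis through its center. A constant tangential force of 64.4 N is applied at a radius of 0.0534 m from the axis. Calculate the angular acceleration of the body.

I = ½MR² = (1/2)(10.6)(0.109)² = 0.06297 kg·m².
τ = F·r = (64.4)(0.0534) = 3.439 N·m.
Newton's second law for rotation, τ = Iα, gives α = τ/I = 3.439/0.06297 = 54.61 rad/s².

α ≈ 54.6 rad/s²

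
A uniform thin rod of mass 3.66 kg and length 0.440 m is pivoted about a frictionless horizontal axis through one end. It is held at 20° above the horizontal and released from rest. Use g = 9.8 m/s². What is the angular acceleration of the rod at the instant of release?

About the pivot, I = (1/3)ML² = (1/3)(3.66)(0.440)² = 0.2362 kg·m².
The weight acts at the center, a distance L/2 = 0.2200 m from the pivot; τ = Mg(L/2) cos 20° = 7.415 N·m.
α = τ/I = 7.415/0.2362 = 31.39 rad/s².
(Equivalently α = (3g/(2L)) cos 20° = 31.39 rad/s².)

α ≈ 31.4 rad/s²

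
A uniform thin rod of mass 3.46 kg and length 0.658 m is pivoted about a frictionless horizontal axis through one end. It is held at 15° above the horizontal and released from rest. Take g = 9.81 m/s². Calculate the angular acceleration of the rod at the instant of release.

α ≈ 21.6 rad/s²

About the pivot, I = (1/3)ML² = (1/3)(3.46)(0.658)² = 0.4994 kg·m².
The weight acts at the center, a distance L/2 = 0.3290 m from the pivot; τ = Mg(L/2) cos 15° = 10.79 N·m.
α = τ/I = 10.79/0.4994 = 21.60 rad/s².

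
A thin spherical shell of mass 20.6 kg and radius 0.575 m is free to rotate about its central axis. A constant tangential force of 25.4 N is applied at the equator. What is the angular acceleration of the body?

α ≈ 3.22 rad/s²

I = (2/3)MR² = (2/3)(20.6)(0.575)² = 4.541 kg·m².
τ = F R = (25.4)(0.575) = 14.60 N·m.
From τ = Iα: α = 14.60/4.541 = 3.217 rad/s².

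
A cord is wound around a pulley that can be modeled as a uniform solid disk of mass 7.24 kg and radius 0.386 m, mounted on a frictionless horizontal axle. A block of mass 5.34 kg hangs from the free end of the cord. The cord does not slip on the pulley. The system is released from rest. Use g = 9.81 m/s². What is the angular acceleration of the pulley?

α ≈ 15.1 rad/s²

I = ½MR² = (1/2)(7.24)(0.386)² = 0.5394 kg·m².
Block: mg − T = ma. Pulley: TR = Iα. No-slip: a = αR, so T = (I/R²)a = 3.620·a.
Then mg = (m + 3.620)a, so a = (5.34)(9.81)/(5.34 + 3.620) = 5.847 m/s².
α = a/R = 5.847/0.386 = 15.15 rad/s².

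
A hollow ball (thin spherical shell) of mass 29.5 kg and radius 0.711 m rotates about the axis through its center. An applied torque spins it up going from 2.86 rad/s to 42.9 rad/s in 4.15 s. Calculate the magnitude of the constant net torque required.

τ ≈ 95.9 N·m

I = (2/3)MR² = (2/3)(29.5)(0.711)² = 9.942 kg·m².
α = Δω/Δt = (42.9 − 2.86)/4.15 = 9.648 rad/s².
τ = Iα = (9.942)(9.648) = 95.92 N·m.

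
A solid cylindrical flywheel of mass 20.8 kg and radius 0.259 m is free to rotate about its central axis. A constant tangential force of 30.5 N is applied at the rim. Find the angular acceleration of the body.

I = ½MR² = (1/2)(20.8)(0.259)² = 0.6976 kg·m².
τ = F R = (30.5)(0.259) = 7.900 N·m.
From τ = Iα: α = 7.900/0.6976 = 11.32 rad/s².

α ≈ 11.3 rad/s²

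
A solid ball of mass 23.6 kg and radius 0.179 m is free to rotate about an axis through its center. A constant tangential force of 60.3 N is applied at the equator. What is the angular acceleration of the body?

α ≈ 35.7 rad/s²

I = (2/5)MR² = (2/5)(23.6)(0.179)² = 0.3025 kg·m².
τ = F R = (60.3)(0.179) = 10.79 N·m.
From τ = Iα: α = 10.79/0.3025 = 35.69 rad/s².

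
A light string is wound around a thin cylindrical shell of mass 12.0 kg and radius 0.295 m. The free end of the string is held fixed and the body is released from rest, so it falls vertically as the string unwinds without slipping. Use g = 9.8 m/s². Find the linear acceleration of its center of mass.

a ≈ 4.90 m/s²

Translation: Mg − T = Ma. Rotation about the center: TR = Iα with I = MR².
With a = αR: T = (I/R²)a = M a, so Mg = (1 + 1.000)Ma.
a = g/(1 + 1.000) = 9.8/2.000 = 4.900 m/s².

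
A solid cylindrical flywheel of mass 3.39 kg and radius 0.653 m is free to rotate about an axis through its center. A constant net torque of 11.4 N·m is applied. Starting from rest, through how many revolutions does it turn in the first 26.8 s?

≈ 902 revolutions

I = ½MR² = (1/2)(3.39)(0.653)² = 0.7228 kg·m².
α = τ/I = 11.4/0.7228 = 15.77 rad/s².
θ = ½αt² = ½(15.77)(26.8)² = 5664 rad.
Revolutions = θ/(2π) = 901.5.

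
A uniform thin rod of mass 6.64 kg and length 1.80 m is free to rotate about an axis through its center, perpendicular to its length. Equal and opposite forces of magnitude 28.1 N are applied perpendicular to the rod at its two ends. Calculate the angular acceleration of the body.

I = (1/12)ML² = (1/12)(6.64)(1.80)² = 1.793 kg·m².
The couple gives τ = F·(L/2) + F·(L/2) = F L = (28.1)(1.80) = 50.58 N·m.
From τ = Iα: α = 50.58/1.793 = 28.21 rad/s².

α ≈ 28.2 rad/s²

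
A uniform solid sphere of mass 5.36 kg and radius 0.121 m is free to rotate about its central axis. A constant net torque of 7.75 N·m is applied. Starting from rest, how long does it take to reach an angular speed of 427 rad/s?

I = (2/5)MR² = (2/5)(5.36)(0.121)² = 0.03139 kg·m².
α = τ/I = 7.75/0.03139 = 246.9 rad/s².
ω = αt ⇒ t = ω/α = 427/246.9 = 1.730 s.

t ≈ 1.73 s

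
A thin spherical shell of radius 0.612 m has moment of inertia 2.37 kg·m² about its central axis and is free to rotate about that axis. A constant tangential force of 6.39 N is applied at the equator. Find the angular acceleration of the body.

τ = F R = (6.39)(0.612) = 3.911 N·m.
From τ = Iα: α = 3.911/2.370 = 1.650 rad/s².

α ≈ 1.65 rad/s²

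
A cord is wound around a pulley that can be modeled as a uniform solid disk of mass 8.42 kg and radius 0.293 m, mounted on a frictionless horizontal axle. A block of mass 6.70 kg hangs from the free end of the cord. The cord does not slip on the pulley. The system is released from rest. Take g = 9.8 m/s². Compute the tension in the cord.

I = ½MR² = (1/2)(8.42)(0.293)² = 0.3614 kg·m².
Block: mg − T = ma. Pulley: TR = Iα. No-slip: a = αR, so T = (I/R²)a = 4.210·a.
Then mg = (m + 4.210)a, so a = (6.70)(9.8)/(6.70 + 4.210) = 6.018 m/s².
T = 4.210·a = 25.34 N.

T ≈ 25.3 N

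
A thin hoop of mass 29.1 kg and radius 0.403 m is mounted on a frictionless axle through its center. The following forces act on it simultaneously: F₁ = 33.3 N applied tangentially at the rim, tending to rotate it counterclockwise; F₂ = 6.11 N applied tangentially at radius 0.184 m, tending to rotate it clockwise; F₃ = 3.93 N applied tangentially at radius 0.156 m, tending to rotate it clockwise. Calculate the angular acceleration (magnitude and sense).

α ≈ 2.47 rad/s², counterclockwise

I = MR² = (29.1)(0.403)² = 4.726 kg·m².
Taking counterclockwise as positive: τ₁ = +(33.3)(0.403) = +13.42 N·m; τ₂ = −(6.11)(0.184) = −1.124 N·m; τ₃ = −(3.93)(0.156) = −0.6131 N·m.
Net torque τ = 11.68 N·m.
α = τ/I = 11.68/4.726 = 2.472 rad/s².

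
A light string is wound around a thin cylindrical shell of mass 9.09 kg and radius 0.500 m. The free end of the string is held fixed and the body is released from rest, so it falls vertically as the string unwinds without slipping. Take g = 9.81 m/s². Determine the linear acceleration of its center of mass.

a ≈ 4.91 m/s²

Translation: Mg − T = Ma. Rotation about the center: TR = Iα with I = MR².
With a = αR: T = (I/R²)a = M a, so Mg = (1 + 1.000)Ma.
a = g/(1 + 1.000) = 9.81/2.000 = 4.905 m/s².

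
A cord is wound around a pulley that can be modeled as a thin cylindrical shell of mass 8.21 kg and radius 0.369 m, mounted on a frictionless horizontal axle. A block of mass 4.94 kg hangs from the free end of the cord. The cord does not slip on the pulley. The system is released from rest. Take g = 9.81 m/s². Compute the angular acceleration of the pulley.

I = MR² = (8.21)(0.369)² = 1.118 kg·m².
Block: mg − T = ma. Pulley: TR = Iα. No-slip: a = αR, so T = (I/R²)a = 8.210·a.
Then mg = (m + 8.210)a, so a = (4.94)(9.81)/(4.94 + 8.210) = 3.685 m/s².
α = a/R = 3.685/0.369 = 9.987 rad/s².

α ≈ 9.99 rad/s²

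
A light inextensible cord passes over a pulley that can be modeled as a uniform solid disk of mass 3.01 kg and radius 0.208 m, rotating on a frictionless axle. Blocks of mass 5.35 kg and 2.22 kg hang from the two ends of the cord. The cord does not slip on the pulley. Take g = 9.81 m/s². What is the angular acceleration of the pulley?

I = ½MR² = (1/2)(3.01)(0.208)² = 0.06511 kg·m².
Heavier block: m₁g − T₁ = m₁a. Lighter block: T₂ − m₂g = m₂a.
Pulley: (T₁ − T₂)R = Iα = I(a/R), so T₁ − T₂ = (I/R²)a = (1/2)M_p a = 1.505·a.
Adding the three: (m₁ − m₂)g = (m₁ + m₂ + 1.505)a, so a = (5.35 − 2.22)(9.81)/(5.35 + 2.22 + 1.505) = 3.384 m/s².
α = a/R = 3.384/0.208 = 16.27 rad/s².

α ≈ 16.3 rad/s²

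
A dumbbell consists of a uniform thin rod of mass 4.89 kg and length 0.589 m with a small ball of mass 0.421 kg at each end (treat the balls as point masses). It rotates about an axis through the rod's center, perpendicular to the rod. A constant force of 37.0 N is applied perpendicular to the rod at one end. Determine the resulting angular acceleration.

α ≈ 50.8 rad/s²

I_rod = (1/12)ML² = (1/12)(4.89)(0.589)² = 0.1414 kg·m².
I_balls = 2·m·(L/2)² = 2(0.421)(0.2945)² = 0.07303 kg·m².
Total I = 0.2144 kg·m².
τ = F·(L/2) = (37.0)(0.294) = 10.90 N·m.
α = τ/I = 10.90/0.2144 = 50.82 rad/s².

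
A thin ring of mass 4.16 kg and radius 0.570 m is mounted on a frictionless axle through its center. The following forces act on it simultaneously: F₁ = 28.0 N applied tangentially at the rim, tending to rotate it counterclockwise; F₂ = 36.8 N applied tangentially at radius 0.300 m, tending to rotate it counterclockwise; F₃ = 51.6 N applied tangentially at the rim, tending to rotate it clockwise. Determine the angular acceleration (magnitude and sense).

I = MR² = (4.16)(0.570)² = 1.352 kg·m².
Taking counterclockwise as positive: τ₁ = +(28.0)(0.570) = +15.96 N·m; τ₂ = +(36.8)(0.300) = +11.04 N·m; τ₃ = −(51.6)(0.570) = −29.41 N·m.
Net torque τ = -2.412 N·m.
α = τ/I = -2.412/1.352 = -1.785 rad/s².

α ≈ 1.78 rad/s², clockwise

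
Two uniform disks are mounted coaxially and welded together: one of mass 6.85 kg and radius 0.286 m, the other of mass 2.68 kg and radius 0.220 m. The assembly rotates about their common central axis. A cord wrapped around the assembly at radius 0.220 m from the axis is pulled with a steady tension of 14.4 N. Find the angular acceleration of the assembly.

I = ½M₁R₁² + ½M₂R₂² = ½(6.85)(0.286)² + ½(2.68)(0.220)² = 0.3450 kg·m².
τ = F r = (14.4)(0.220) = 3.168 N·m.
α = τ/I = 3.168/0.3450 = 9.182 rad/s².

α ≈ 9.18 rad/s²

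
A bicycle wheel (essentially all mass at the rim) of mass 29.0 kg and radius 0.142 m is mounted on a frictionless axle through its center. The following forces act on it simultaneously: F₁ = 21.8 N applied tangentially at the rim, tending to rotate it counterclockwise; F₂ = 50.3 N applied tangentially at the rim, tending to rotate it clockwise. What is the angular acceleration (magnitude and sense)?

α ≈ 6.92 rad/s², clockwise

I = MR² = (29.0)(0.142)² = 0.5848 kg·m².
Taking counterclockwise as positive: τ₁ = +(21.8)(0.142) = +3.096 N·m; τ₂ = −(50.3)(0.142) = −7.143 N·m.
Net torque τ = -4.047 N·m.
α = τ/I = -4.047/0.5848 = -6.921 rad/s².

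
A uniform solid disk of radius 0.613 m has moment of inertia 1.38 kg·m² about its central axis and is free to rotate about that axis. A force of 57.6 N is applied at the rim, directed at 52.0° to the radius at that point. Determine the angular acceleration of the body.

Only the tangential component produces torque: τ = F R sinθ = (57.6)(0.613) sin 52.0° = 27.82 N·m.
Newton's second law for rotation, τ = Iα, gives α = τ/I = 27.82/1.380 = 20.16 rad/s².

α ≈ 20.2 rad/s²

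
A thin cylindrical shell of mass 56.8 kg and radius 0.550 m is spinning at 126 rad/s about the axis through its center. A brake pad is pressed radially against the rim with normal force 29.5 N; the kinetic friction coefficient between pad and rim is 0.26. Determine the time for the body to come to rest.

I = MR² = (56.8)(0.550)² = 17.18 kg·m².
Friction force f = μN = (0.26)(29.5) = 7.670 N at the rim; torque magnitude τ = fR = 4.219 N·m, opposing ω.
|α| = τ/I = 4.219/17.18 = 0.2455 rad/s² (deceleration).
0 = ω₀ − |α|t ⇒ t = ω₀/|α| = 126/0.2455 = 513.2 s.

t ≈ 513 s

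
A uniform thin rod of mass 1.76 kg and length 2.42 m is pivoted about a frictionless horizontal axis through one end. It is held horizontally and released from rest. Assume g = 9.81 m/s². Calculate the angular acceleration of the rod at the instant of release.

α ≈ 6.08 rad/s²

About the pivot, I = (1/3)ML² = (1/3)(1.76)(2.42)² = 3.436 kg·m².
The weight acts at the center, a distance L/2 = 1.210 m from the pivot; τ = Mg(L/2) = 20.89 N·m.
α = τ/I = 20.89/3.436 = 6.081 rad/s².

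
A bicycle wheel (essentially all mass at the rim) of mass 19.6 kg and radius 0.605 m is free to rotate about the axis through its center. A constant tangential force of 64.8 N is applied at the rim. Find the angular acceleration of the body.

I = MR² = (19.6)(0.605)² = 7.174 kg·m².
τ = F R = (64.8)(0.605) = 39.20 N·m.
Newton's second law for rotation, τ = Iα, gives α = τ/I = 39.20/7.174 = 5.465 rad/s².

α ≈ 5.46 rad/s²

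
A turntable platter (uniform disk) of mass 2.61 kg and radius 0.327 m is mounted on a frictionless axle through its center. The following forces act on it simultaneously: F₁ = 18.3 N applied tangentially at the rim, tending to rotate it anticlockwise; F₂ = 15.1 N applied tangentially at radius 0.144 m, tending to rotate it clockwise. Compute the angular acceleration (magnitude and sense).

I = ½MR² = (1/2)(2.61)(0.327)² = 0.1395 kg·m².
Taking anticlockwise as positive: τ₁ = +(18.3)(0.327) = +5.984 N·m; τ₂ = −(15.1)(0.144) = −2.174 N·m.
Net torque τ = 3.810 N·m.
α = τ/I = 3.810/0.1395 = 27.30 rad/s².

α ≈ 27.3 rad/s², anticlockwise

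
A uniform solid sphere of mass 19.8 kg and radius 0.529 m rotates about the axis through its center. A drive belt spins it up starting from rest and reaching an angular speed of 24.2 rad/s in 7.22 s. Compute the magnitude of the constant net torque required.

τ ≈ 7.43 N·m

I = (2/5)MR² = (2/5)(19.8)(0.529)² = 2.216 kg·m².
α = Δω/Δt = (24.2 − 0)/7.22 = 3.352 rad/s².
τ = Iα = (2.216)(3.352) = 7.429 N·m.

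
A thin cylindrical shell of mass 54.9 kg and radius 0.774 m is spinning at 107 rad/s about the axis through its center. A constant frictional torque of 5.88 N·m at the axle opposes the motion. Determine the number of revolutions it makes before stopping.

I = MR² = (54.9)(0.774)² = 32.89 kg·m².
The net torque has magnitude 5.88 N·m, opposing ω.
|α| = τ/I = 5.880/32.89 = 0.1788 rad/s² (deceleration).
ω² = ω₀² − 2|α|θ with ω = 0 ⇒ θ = ω₀²/(2|α|) = 32020 rad = 5096 rev.

≈ 5100 revolutions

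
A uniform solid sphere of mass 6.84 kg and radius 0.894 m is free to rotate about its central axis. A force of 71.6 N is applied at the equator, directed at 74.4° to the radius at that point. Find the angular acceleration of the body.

α ≈ 28.2 rad/s²

I = (2/5)MR² = (2/5)(6.84)(0.894)² = 2.187 kg·m².
Only the tangential component produces torque: τ = F R sinθ = (71.6)(0.894) sin 74.4° = 61.65 N·m.
From τ = Iα: α = 61.65/2.187 = 28.19 rad/s².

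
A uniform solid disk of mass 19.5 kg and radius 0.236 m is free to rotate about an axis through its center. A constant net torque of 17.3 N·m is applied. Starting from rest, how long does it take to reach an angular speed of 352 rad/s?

I = ½MR² = (1/2)(19.5)(0.236)² = 0.5430 kg·m².
α = τ/I = 17.3/0.5430 = 31.86 rad/s².
ω = αt ⇒ t = ω/α = 352/31.86 = 11.05 s.

t ≈ 11.0 s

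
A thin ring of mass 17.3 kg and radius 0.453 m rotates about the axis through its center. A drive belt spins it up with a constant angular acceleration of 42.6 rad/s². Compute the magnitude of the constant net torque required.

τ ≈ 151 N·m

I = MR² = (17.3)(0.453)² = 3.550 kg·m².
τ = Iα = (3.550)(42.60) = 151.2 N·m.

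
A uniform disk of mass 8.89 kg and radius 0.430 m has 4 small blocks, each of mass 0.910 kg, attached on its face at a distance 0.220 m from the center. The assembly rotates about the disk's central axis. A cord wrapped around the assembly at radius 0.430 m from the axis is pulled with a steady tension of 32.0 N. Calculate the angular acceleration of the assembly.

I_disk = ½MR² = ½(8.89)(0.430)² = 0.8219 kg·m².
I_blocks = 4·m·r² = 4(0.910)(0.220)² = 0.1762 kg·m².
Total I = 0.9981 kg·m².
τ = F r = (32.0)(0.430) = 13.76 N·m.
α = τ/I = 13.76/0.9981 = 13.79 rad/s².

α ≈ 13.8 rad/s²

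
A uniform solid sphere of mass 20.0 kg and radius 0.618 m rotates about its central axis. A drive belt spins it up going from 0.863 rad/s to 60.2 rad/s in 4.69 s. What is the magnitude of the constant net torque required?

I = (2/5)MR² = (2/5)(20.0)(0.618)² = 3.055 kg·m².
α = Δω/Δt = (60.2 − 0.863)/4.69 = 12.65 rad/s².
τ = Iα = (3.055)(12.65) = 38.66 N·m.

τ ≈ 38.7 N·m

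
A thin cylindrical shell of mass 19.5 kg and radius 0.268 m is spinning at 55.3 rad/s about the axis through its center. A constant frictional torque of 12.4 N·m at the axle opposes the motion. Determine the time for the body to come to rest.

t ≈ 6.25 s

I = MR² = (19.5)(0.268)² = 1.401 kg·m².
The net torque has magnitude 12.4 N·m, opposing ω.
|α| = τ/I = 12.40/1.401 = 8.854 rad/s² (deceleration).
0 = ω₀ − |α|t ⇒ t = ω₀/|α| = 55.3/8.854 = 6.246 s.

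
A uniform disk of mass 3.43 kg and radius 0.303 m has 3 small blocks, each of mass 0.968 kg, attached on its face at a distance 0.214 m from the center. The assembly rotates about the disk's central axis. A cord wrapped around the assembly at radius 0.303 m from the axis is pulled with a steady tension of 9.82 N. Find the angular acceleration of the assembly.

α ≈ 10.2 rad/s²

I_disk = ½MR² = ½(3.43)(0.303)² = 0.1575 kg·m².
I_blocks = 3·m·r² = 3(0.968)(0.214)² = 0.1330 kg·m².
Total I = 0.2904 kg·m².
τ = F r = (9.82)(0.303) = 2.975 N·m.
α = τ/I = 2.975/0.2904 = 10.24 rad/s².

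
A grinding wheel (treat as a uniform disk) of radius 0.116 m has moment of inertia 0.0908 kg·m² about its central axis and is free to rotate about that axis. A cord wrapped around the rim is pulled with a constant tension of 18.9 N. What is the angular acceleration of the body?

α ≈ 24.1 rad/s²

τ = F R = (18.9)(0.116) = 2.192 N·m.
From τ = Iα: α = 2.192/0.09080 = 24.15 rad/s².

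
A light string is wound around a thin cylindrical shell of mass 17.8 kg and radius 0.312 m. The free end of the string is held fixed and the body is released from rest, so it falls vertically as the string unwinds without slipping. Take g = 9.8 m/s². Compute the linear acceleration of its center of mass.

a ≈ 4.90 m/s²

Translation: Mg − T = Ma. Rotation about the center: TR = Iα with I = MR².
With a = αR: T = (I/R²)a = M a, so Mg = (1 + 1.000)Ma.
a = g/(1 + 1.000) = 9.8/2.000 = 4.900 m/s².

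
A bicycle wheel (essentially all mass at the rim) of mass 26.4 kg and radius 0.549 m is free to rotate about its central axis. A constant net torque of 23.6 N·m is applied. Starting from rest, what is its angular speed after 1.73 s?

ω ≈ 5.13 rad/s

I = MR² = (26.4)(0.549)² = 7.957 kg·m².
α = τ/I = 23.6/7.957 = 2.966 rad/s².
ω = ω₀ + αt = 0 + (2.966)(1.73) = 5.131 rad/s.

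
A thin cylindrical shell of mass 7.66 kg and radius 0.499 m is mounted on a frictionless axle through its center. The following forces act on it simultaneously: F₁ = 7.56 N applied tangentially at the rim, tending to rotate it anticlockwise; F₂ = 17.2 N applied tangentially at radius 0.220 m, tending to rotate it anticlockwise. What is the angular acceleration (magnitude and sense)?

α ≈ 3.96 rad/s², anticlockwise

I = MR² = (7.66)(0.499)² = 1.907 kg·m².
Taking anticlockwise as positive: τ₁ = +(7.56)(0.499) = +3.772 N·m; τ₂ = +(17.2)(0.220) = +3.784 N·m.
Net torque τ = 7.556 N·m.
α = τ/I = 7.556/1.907 = 3.962 rad/s².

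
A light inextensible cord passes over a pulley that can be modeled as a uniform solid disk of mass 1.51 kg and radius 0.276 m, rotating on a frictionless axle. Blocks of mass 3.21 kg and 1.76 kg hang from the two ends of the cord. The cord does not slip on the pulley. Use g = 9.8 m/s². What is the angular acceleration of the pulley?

I = ½MR² = (1/2)(1.51)(0.276)² = 0.05751 kg·m².
Heavier block: m₁g − T₁ = m₁a. Lighter block: T₂ − m₂g = m₂a.
Pulley: (T₁ − T₂)R = Iα = I(a/R), so T₁ − T₂ = (I/R²)a = (1/2)M_p a = 0.7550·a.
Adding the three: (m₁ − m₂)g = (m₁ + m₂ + 0.7550)a, so a = (3.21 − 1.76)(9.8)/(3.21 + 1.76 + 0.7550) = 2.482 m/s².
α = a/R = 2.482/0.276 = 8.993 rad/s².

α ≈ 8.99 rad/s²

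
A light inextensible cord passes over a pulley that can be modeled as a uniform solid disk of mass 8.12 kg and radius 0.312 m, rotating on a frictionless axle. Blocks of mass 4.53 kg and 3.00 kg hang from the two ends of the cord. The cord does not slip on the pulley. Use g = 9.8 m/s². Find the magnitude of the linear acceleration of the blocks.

a ≈ 1.29 m/s²

I = ½MR² = (1/2)(8.12)(0.312)² = 0.3952 kg·m².
Heavier block: m₁g − T₁ = m₁a. Lighter block: T₂ − m₂g = m₂a.
Pulley: (T₁ − T₂)R = Iα = I(a/R), so T₁ − T₂ = (I/R²)a = (1/2)M_p a = 4.060·a.
Adding the three: (m₁ − m₂)g = (m₁ + m₂ + 4.060)a, so a = (4.53 − 3.00)(9.8)/(4.53 + 3.00 + 4.060) = 1.294 m/s².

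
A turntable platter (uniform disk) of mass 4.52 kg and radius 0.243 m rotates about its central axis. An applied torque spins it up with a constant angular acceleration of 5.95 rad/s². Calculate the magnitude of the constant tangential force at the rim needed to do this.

F ≈ 3.27 N

I = ½MR² = (1/2)(4.52)(0.243)² = 0.1335 kg·m².
The required torque is τ = Iα = (0.1335)(5.950) = 0.7940 N·m.
A tangential force at the rim gives τ = FR, so F = τ/R = 0.7940/0.243 = 3.268 N.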